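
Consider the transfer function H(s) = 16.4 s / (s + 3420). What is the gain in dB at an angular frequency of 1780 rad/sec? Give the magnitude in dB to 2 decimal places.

|j1780| = 1780
|j1780 + 3420| = √(1780² + 3420²) = 3855
|H(j1780)| = 16.4 × 1780 / 3855 = 7.5715
20 log₁₀(7.5715) = 17.584 dB

17.58 dB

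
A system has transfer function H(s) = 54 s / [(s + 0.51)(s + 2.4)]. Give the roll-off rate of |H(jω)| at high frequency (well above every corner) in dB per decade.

-20 dB/decade

With 1 zero and 2 poles, the high-frequency asymptotic slope is 20 × (1 − 2) = -20 dB/decade.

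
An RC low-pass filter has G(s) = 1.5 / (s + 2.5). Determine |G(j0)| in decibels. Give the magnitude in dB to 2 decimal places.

G(0) = 1.5 / 2.5 = 0.6
20 log₁₀(0.6) = -4.437 dB

-4.44 dB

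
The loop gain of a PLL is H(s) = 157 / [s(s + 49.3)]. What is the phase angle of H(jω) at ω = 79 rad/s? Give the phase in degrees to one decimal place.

-148.0 deg

∠(j79 + 49.3) = arctan(79/49.3) = 58.03°
∠(j79) = 90.00°
∠H(j79) = − (58.03° + 90.00°) = -148.03°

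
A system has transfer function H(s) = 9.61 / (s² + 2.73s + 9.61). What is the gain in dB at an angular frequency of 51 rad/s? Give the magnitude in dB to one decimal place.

|(j51)² + 2.73(j51) + 9.61| = |-2591.4 + j139.23| = 2595
|H(j51)| = 9.61 / 2595 = 0.0037031
20 log₁₀(0.0037031) = -48.63 dB

-48.6 dB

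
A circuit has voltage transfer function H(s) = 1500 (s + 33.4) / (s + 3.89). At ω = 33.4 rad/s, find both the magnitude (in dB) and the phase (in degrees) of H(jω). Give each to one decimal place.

|H| = 66.5 dB, ∠H = -38.4°

|j33.4 + 33.4| = √(33.4² + 33.4²) = 47.23
|j33.4 + 3.89| = √(33.4² + 3.89²) = 33.63
|H(j33.4)| = 1500 × 47.23 / 33.63 = 2107.1
20 log₁₀(2107.1) = 66.47 dB
∠(j33.4 + 33.4) = arctan(33.4/33.4) = 45.00°
∠(j33.4 + 3.89) = arctan(33.4/3.89) = 83.36°
∠H(j33.4) = 45.00° − 83.36° = -38.36°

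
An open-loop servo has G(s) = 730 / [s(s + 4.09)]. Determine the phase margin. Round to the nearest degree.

9°

Gain crossover: |G(jω)| = 1 at ω ≈ 26.9 rad/s.
∠G(j26.9) = −90° − arctan(26.9/4.09) ≈ -171.34°
PM = 180° + (-171.34°) = 8.66°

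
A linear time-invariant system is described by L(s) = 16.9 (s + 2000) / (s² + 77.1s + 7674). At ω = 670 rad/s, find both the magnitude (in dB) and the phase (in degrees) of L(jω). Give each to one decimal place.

|L| = -21.9 dB, ∠L = -154.8°

|j670 + 2000| = √(670² + 2000²) = 2109
|(j670)² + 77.1(j670) + 7674| = |-4.4123e+05 + j51657| = 4.442e+05
|L(j670)| = 16.9 × 2109 / 4.442e+05 = 0.080241
20 log₁₀(0.080241) = -21.91 dB
∠(j670 + 2000) = arctan(670/2000) = 18.52°
∠[(j670)² + 77.1(j670) + 7674] = ∠[-4.4123e+05 + j51657] = 173.32°
∠L(j670) = 18.52° − 173.32° = -154.80°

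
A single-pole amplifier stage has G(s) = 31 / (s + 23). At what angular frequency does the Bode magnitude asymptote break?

The single real pole at s = −23 gives a corner at ω = 23 rad s⁻¹.

23 rad s⁻¹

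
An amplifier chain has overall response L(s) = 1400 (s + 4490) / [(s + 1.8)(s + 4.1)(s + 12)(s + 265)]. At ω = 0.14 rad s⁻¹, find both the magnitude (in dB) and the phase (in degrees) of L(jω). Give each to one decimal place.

|j0.14 + 4490| = √(0.14² + 4490²) = 4490
|j0.14 + 1.8| = √(0.14² + 1.8²) = 1.805
|j0.14 + 4.1| = √(0.14² + 4.1²) = 4.102
|j0.14 + 12| = √(0.14² + 12²) = 12
|j0.14 + 265| = √(0.14² + 265²) = 265
|L(j0.14)| = 1400 × 4490 / (1.805 × 4.102 × 12 × 265) = 266.87
20 log₁₀(266.87) = 48.53 dB
∠(j0.14 + 4490) = arctan(0.14/4490) = 0.00°
∠(j0.14 + 1.8) = arctan(0.14/1.8) = 4.45°
∠(j0.14 + 4.1) = arctan(0.14/4.1) = 1.96°
∠(j0.14 + 12) = arctan(0.14/12) = 0.67°
∠(j0.14 + 265) = arctan(0.14/265) = 0.03°
∠L(j0.14) = 0.00° − (4.45° + 1.96° + 0.67° + 0.03°) = -7.10°

|L| = 48.5 dB, ∠L = -7.1°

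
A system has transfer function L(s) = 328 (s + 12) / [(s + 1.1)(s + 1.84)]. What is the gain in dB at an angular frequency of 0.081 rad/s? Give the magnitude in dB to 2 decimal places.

|j0.081 + 12| = √(0.081² + 12²) = 12
|j0.081 + 1.1| = √(0.081² + 1.1²) = 1.103
|j0.081 + 1.84| = √(0.081² + 1.84²) = 1.842
|L(j0.081)| = 328 × 12 / (1.103 × 1.842) = 1937.6
20 log₁₀(1937.6) = 65.745 dB

65.75 dB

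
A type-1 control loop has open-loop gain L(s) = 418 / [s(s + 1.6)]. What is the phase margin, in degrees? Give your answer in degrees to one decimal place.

4.5°

Gain crossover: |L(jω)| = 1 at ω ≈ 20.4 rad/s.
∠L(j20.4) = −90° − arctan(20.4/1.6) ≈ -175.52°
PM = 180° + (-175.52°) = 4.48°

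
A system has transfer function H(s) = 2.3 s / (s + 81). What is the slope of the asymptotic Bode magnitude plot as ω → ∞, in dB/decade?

With 1 zero and 1 pole, the high-frequency asymptotic slope is 20 × (1 − 1) = 0 dB/decade.

0 dB/decade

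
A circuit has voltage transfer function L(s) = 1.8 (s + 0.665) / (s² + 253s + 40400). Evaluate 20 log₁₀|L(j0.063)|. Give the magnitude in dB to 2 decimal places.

-90.53 dB

|j0.063 + 0.665| = √(0.063² + 0.665²) = 0.668
|(j0.063)² + 253(j0.063) + 40400| = |40400 + j15.939| = 4.04e+04
|L(j0.063)| = 1.8 × 0.668 / 4.04e+04 = 2.9761e-05
20 log₁₀(2.9761e-05) = -90.527 dB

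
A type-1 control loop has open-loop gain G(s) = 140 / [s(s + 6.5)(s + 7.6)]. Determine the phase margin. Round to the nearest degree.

51°

Gain crossover: |G(jω)| = 1 at ω ≈ 2.51 rad/s.
∠G(j2.51) = −90° − arctan(2.51/6.5) − arctan(2.51/7.6) ≈ -129.40°
PM = 180° + (-129.40°) = 50.60°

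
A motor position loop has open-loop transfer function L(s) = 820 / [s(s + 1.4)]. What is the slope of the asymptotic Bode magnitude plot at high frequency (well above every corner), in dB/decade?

-40 dB/decade

With 0 zeros and 2 poles, the high-frequency asymptotic slope is 20 × (0 − 2) = -40 dB/decade.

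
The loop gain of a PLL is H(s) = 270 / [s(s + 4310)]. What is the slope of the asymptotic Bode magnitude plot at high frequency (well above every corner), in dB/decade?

-40 dB/decade

With 0 zeros and 2 poles, the high-frequency asymptotic slope is 20 × (0 − 2) = -40 dB/decade.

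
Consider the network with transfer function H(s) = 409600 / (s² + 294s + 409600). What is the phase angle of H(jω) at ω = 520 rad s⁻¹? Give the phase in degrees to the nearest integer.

∠[(j520)² + 294(j520) + 409600] = ∠[1.392e+05 + j1.5288e+05] = 47.68°
∠H(j520) = −47.68° = -47.68°

-48°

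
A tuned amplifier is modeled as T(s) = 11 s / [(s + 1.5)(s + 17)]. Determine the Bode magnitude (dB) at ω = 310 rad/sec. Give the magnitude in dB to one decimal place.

|j310| = 310
|j310 + 1.5| = √(310² + 1.5²) = 310
|j310 + 17| = √(310² + 17²) = 310.5
|T(j310)| = 11 × 310 / (310 × 310.5) = 0.03543
20 log₁₀(0.03543) = -29.01 dB

-29.0 dB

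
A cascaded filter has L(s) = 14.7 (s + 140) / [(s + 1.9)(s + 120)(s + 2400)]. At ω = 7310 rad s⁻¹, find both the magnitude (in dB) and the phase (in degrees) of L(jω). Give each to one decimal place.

|L| = -131.7 dB, ∠L = -162.0°

|j7310 + 140| = √(7310² + 140²) = 7311
|j7310 + 1.9| = √(7310² + 1.9²) = 7310
|j7310 + 120| = √(7310² + 120²) = 7311
|j7310 + 2400| = √(7310² + 2400²) = 7694
|L(j7310)| = 14.7 × 7311 / (7310 × 7311 × 7694) = 2.6138e-07
20 log₁₀(2.6138e-07) = -131.65 dB
∠(j7310 + 140) = arctan(7310/140) = 88.90°
∠(j7310 + 1.9) = arctan(7310/1.9) = 89.99°
∠(j7310 + 120) = arctan(7310/120) = 89.06°
∠(j7310 + 2400) = arctan(7310/2400) = 71.82°
∠L(j7310) = 88.90° − (89.99° + 89.06° + 71.82°) = -161.97°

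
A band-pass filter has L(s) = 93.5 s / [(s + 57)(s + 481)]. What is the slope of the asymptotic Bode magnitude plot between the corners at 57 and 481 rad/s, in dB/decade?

In this band the factors already past their corner are: 1 differentiator zero, pole at 57; net slope = 0 dB/decade.

0 dB/decade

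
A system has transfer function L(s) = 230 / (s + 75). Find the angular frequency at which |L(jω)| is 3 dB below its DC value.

75 rad/s

For a single-pole low-pass, the −3 dB point is at the pole: ω = 75 rad/s.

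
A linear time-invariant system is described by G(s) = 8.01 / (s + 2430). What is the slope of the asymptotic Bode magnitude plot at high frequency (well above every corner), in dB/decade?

-20 dB/decade

With 0 zeros and 1 pole, the high-frequency asymptotic slope is 20 × (0 − 1) = -20 dB/decade.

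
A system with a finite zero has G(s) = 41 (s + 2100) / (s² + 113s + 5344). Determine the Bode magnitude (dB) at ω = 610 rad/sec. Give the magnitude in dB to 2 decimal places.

|j610 + 2100| = √(610² + 2100²) = 2187
|(j610)² + 113(j610) + 5344| = |-3.6676e+05 + j68930| = 3.732e+05
|G(j610)| = 41 × 2187 / 3.732e+05 = 0.24026
20 log₁₀(0.24026) = -12.386 dB

-12.39 dB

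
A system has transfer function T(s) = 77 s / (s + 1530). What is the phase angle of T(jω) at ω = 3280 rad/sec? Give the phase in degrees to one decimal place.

25.0°

∠(j3280) = 90.00°
∠(j3280 + 1530) = arctan(3280/1530) = 64.99°
∠T(j3280) = 90.00° − 64.99° = 25.01°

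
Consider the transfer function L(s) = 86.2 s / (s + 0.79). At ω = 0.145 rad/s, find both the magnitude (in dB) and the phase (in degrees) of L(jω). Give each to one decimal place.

|L| = 23.8 dB, ∠L = 79.6°

|j0.145| = 0.145
|j0.145 + 0.79| = √(0.145² + 0.79²) = 0.8032
|L(j0.145)| = 86.2 × 0.145 / 0.8032 = 15.562
20 log₁₀(15.562) = 23.84 dB
∠(j0.145) = 90.00°
∠(j0.145 + 0.79) = arctan(0.145/0.79) = 10.40°
∠L(j0.145) = 90.00° − 10.40° = 79.60°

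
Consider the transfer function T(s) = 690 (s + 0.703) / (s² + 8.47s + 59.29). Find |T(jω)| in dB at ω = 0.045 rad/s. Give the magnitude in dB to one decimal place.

|j0.045 + 0.703| = √(0.045² + 0.703²) = 0.7044
|(j0.045)² + 8.47(j0.045) + 59.29| = |59.288 + j0.38115| = 59.29
|T(j0.045)| = 690 × 0.7044 / 59.29 = 8.1982
20 log₁₀(8.1982) = 18.27 dB

18.3 dB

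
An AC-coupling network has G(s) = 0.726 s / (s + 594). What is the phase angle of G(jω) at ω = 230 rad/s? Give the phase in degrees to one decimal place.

68.8°

∠(j230) = 90.00°
∠(j230 + 594) = arctan(230/594) = 21.17°
∠G(j230) = 90.00° − 21.17° = 68.83°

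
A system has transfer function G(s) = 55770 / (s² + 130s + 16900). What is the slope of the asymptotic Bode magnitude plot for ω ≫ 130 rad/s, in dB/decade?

-40 dB/decade

With 0 zeros and 2 poles, the high-frequency asymptotic slope is 20 × (0 − 2) = -40 dB/decade.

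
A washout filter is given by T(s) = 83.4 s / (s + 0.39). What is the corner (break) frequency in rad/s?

0.39 rad/s

The single real pole at s = −0.39 gives a corner at ω = 0.39 rad/s.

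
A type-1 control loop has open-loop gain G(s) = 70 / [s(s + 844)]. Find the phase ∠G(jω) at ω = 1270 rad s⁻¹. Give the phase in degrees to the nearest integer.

-146°

∠(j1270 + 844) = arctan(1270/844) = 56.39°
∠(j1270) = 90.00°
∠G(j1270) = − (56.39° + 90.00°) = -146.39°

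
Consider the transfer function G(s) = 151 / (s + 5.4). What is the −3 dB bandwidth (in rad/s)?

For a single-pole low-pass, the −3 dB point is at the pole: ω = 5.4 rad/s.

5.4 rad/s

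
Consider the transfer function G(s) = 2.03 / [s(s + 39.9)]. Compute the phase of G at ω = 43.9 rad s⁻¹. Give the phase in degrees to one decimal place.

∠(j43.9 + 39.9) = arctan(43.9/39.9) = 47.73°
∠(j43.9) = 90.00°
∠G(j43.9) = − (47.73° + 90.00°) = -137.73°

-137.7°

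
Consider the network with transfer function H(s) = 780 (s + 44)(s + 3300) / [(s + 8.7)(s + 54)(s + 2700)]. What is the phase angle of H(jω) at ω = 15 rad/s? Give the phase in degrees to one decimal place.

-56.6°

∠(j15 + 44) = arctan(15/44) = 18.82°
∠(j15 + 3300) = arctan(15/3300) = 0.26°
∠(j15 + 8.7) = arctan(15/8.7) = 59.89°
∠(j15 + 54) = arctan(15/54) = 15.52°
∠(j15 + 2700) = arctan(15/2700) = 0.32°
∠H(j15) = 18.82° + 0.26° − (59.89° + 15.52° + 0.32°) = -56.64°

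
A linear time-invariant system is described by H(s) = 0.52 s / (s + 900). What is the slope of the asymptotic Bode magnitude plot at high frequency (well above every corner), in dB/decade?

With 1 zero and 1 pole, the high-frequency asymptotic slope is 20 × (1 − 1) = 0 dB/decade.

0 dB/decade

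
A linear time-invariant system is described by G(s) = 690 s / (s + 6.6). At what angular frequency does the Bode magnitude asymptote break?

6.6 rad/sec

The single real pole at s = −6.6 gives a corner at ω = 6.6 rad/sec.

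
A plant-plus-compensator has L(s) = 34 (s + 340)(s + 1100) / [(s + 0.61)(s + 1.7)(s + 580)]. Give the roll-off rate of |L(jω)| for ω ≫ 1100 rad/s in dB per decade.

With 2 zeros and 3 poles, the high-frequency asymptotic slope is 20 × (2 − 3) = -20 dB/decade.

-20 dB/decade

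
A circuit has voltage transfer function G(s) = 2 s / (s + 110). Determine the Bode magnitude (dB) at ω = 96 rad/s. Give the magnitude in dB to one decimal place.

|j96| = 96
|j96 + 110| = √(96² + 110²) = 146
|G(j96)| = 2 × 96 / 146 = 1.3151
20 log₁₀(1.3151) = 2.38 dB

2.4 dB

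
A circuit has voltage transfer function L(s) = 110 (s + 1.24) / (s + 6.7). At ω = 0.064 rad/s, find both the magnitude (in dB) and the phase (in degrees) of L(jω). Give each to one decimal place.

|j0.064 + 1.24| = √(0.064² + 1.24²) = 1.242
|j0.064 + 6.7| = √(0.064² + 6.7²) = 6.7
|L(j0.064)| = 110 × 1.242 / 6.7 = 20.384
20 log₁₀(20.384) = 26.19 dB
∠(j0.064 + 1.24) = arctan(0.064/1.24) = 2.95°
∠(j0.064 + 6.7) = arctan(0.064/6.7) = 0.55°
∠L(j0.064) = 2.95° − 0.55° = 2.41°

|L| = 26.2 dB, ∠L = 2.4 deg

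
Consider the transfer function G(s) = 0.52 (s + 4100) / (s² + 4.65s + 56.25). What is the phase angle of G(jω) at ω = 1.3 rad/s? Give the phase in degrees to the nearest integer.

-6°

∠(j1.3 + 4100) = arctan(1.3/4100) = 0.02°
∠[(j1.3)² + 4.65(j1.3) + 56.25] = ∠[54.56 + j6.045] = 6.32°
∠G(j1.3) = 0.02° − 6.32° = -6.30°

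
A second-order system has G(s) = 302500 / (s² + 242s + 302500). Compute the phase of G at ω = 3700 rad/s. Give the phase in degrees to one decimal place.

∠[(j3700)² + 242(j3700) + 302500] = ∠[-1.3388e+07 + j8.954e+05] = 176.17°
∠G(j3700) = −176.17° = -176.17°

-176.2°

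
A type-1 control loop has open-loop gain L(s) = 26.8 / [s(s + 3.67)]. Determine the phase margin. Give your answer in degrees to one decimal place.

Gain crossover: |L(jω)| = 1 at ω ≈ 4.57 rad/s.
∠L(j4.57) = −90° − arctan(4.57/3.67) ≈ -141.24°
PM = 180° + (-141.24°) = 38.76°

38.8 deg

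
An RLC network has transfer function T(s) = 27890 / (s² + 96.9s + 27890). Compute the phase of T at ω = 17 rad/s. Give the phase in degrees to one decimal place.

-3.4 deg

∠[(j17)² + 96.9(j17) + 27890] = ∠[27601 + j1647.3] = 3.42°
∠T(j17) = −3.42° = -3.42°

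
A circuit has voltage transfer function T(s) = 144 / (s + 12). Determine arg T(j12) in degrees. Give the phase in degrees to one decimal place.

∠(j12 + 12) = arctan(12/12) = 45.00°
∠T(j12) = −45.00° = -45.00°

-45.0°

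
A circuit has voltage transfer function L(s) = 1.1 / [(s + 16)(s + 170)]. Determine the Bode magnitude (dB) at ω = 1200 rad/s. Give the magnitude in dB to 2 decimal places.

-122.43 dB

|j1200 + 16| = √(1200² + 16²) = 1200
|j1200 + 170| = √(1200² + 170²) = 1212
|L(j1200)| = 1.1 / (1200 × 1212) = 7.5627e-07
20 log₁₀(7.5627e-07) = -122.426 dB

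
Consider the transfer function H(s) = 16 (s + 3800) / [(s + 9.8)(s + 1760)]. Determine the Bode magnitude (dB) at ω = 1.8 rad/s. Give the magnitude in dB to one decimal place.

|j1.8 + 3800| = √(1.8² + 3800²) = 3800
|j1.8 + 9.8| = √(1.8² + 9.8²) = 9.964
|j1.8 + 1760| = √(1.8² + 1760²) = 1760
|H(j1.8)| = 16 × 3800 / (9.964 × 1760) = 3.467
20 log₁₀(3.467) = 10.80 dB

10.8 dB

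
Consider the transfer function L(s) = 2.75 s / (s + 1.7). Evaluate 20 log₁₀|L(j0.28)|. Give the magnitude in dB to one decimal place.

-7.0 dB

|j0.28| = 0.28
|j0.28 + 1.7| = √(0.28² + 1.7²) = 1.723
|L(j0.28)| = 2.75 × 0.28 / 1.723 = 0.44692
20 log₁₀(0.44692) = -7.00 dB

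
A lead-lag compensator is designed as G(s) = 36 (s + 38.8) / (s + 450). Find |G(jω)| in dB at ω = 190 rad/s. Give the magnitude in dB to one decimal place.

|j190 + 38.8| = √(190² + 38.8²) = 193.9
|j190 + 450| = √(190² + 450²) = 488.5
|G(j190)| = 36 × 193.9 / 488.5 = 14.292
20 log₁₀(14.292) = 23.10 dB

23.1 dB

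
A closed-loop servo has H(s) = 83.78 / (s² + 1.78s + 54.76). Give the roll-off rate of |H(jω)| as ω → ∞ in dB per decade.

-40 dB/decade

With 0 zeros and 2 poles, the high-frequency asymptotic slope is 20 × (0 − 2) = -40 dB/decade.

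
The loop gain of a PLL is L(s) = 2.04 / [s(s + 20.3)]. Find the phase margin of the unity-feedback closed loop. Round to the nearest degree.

90°

Gain crossover: |L(jω)| = 1 at ω ≈ 0.1 rad/s.
∠L(j0.1) = −90° − arctan(0.1/20.3) ≈ -90.28°
PM = 180° + (-90.28°) = 89.72°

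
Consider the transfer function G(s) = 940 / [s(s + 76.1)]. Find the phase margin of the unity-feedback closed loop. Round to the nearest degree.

81 deg

Gain crossover: |G(jω)| = 1 at ω ≈ 12.2 rad/s.
∠G(j12.2) = −90° − arctan(12.2/76.1) ≈ -99.11°
PM = 180° + (-99.11°) = 80.89°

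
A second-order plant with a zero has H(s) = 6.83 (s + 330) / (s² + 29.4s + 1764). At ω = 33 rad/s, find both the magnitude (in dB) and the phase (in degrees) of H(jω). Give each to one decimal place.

|H| = 5.7 dB, ∠H = -49.5°

|j33 + 330| = √(33² + 330²) = 331.6
|(j33)² + 29.4(j33) + 1764| = |675 + j970.2| = 1182
|H(j33)| = 6.83 × 331.6 / 1182 = 1.9165
20 log₁₀(1.9165) = 5.65 dB
∠(j33 + 330) = arctan(33/330) = 5.71°
∠[(j33)² + 29.4(j33) + 1764] = ∠[675 + j970.2] = 55.17°
∠H(j33) = 5.71° − 55.17° = -49.46°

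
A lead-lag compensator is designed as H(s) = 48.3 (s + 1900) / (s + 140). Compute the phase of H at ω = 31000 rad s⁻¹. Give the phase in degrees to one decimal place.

-3.2 deg

∠(j31000 + 1900) = arctan(31000/1900) = 86.49°
∠(j31000 + 140) = arctan(31000/140) = 89.74°
∠H(j31000) = 86.49° − 89.74° = -3.25°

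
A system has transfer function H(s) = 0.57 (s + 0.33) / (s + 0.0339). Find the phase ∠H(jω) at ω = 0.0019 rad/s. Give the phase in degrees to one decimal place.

∠(j0.0019 + 0.33) = arctan(0.0019/0.33) = 0.33°
∠(j0.0019 + 0.0339) = arctan(0.0019/0.0339) = 3.21°
∠H(j0.0019) = 0.33° − 3.21° = -2.88°

-2.9 deg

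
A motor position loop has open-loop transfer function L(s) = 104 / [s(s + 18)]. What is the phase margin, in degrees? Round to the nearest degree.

Gain crossover: |L(jω)| = 1 at ω ≈ 5.52 rad/sec.
∠L(j5.52) = −90° − arctan(5.52/18) ≈ -107.06°
PM = 180° + (-107.06°) = 72.94°

73 deg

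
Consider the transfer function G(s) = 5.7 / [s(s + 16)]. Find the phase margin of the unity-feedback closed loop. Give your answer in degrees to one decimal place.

Gain crossover: |G(jω)| = 1 at ω ≈ 0.356 rad/s.
∠G(j0.356) = −90° − arctan(0.356/16) ≈ -91.28°
PM = 180° + (-91.28°) = 88.72°

88.7 deg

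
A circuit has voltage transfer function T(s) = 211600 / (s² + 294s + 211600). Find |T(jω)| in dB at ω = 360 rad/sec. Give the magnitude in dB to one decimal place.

|(j360)² + 294(j360) + 211600| = |82000 + j1.0584e+05| = 1.339e+05
|T(j360)| = 211600 / 1.339e+05 = 1.5804
20 log₁₀(1.5804) = 3.98 dB

4.0 dB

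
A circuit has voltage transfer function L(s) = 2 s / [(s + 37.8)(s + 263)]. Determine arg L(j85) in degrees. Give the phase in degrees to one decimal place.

6.1°

∠(j85) = 90.00°
∠(j85 + 37.8) = arctan(85/37.8) = 66.03°
∠(j85 + 263) = arctan(85/263) = 17.91°
∠L(j85) = 90.00° − (66.03° + 17.91°) = 6.06°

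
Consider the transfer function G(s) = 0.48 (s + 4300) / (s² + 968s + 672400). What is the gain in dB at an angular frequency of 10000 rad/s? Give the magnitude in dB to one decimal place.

|j10000 + 4300| = √(10000² + 4300²) = 1.089e+04
|(j10000)² + 968(j10000) + 672400| = |-9.9328e+07 + j9.68e+06| = 9.98e+07
|G(j10000)| = 0.48 × 1.089e+04 / 9.98e+07 = 5.2355e-05
20 log₁₀(5.2355e-05) = -85.62 dB

-85.6 dB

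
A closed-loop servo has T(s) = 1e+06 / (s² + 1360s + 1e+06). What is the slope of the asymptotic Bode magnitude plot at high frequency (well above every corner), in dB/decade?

With 0 zeros and 2 poles, the high-frequency asymptotic slope is 20 × (0 − 2) = -40 dB/decade.

-40 dB/decade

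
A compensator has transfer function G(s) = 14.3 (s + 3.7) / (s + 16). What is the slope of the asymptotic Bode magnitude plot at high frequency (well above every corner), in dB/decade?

0 dB/decade

With 1 zero and 1 pole, the high-frequency asymptotic slope is 20 × (1 − 1) = 0 dB/decade.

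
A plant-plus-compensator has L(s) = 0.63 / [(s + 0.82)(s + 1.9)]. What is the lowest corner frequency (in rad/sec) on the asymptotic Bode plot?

Break frequencies occur at each pole and zero magnitude: 0.82 rad/sec, 1.9 rad/sec.
The lowest is 0.82 rad/sec.

0.82 rad/sec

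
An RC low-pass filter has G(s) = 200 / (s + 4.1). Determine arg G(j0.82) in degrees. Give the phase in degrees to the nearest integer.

∠(j0.82 + 4.1) = arctan(0.82/4.1) = 11.31°
∠G(j0.82) = −11.31° = -11.31°

-11°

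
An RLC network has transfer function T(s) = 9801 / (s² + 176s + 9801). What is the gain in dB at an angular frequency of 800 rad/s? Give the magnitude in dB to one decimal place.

-36.4 dB

|(j800)² + 176(j800) + 9801| = |-6.302e+05 + j1.408e+05| = 6.457e+05
|T(j800)| = 9801 / 6.457e+05 = 0.015178
20 log₁₀(0.015178) = -36.38 dB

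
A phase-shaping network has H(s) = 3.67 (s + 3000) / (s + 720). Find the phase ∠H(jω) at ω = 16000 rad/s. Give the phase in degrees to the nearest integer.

-8°

∠(j16000 + 3000) = arctan(16000/3000) = 79.38°
∠(j16000 + 720) = arctan(16000/720) = 87.42°
∠H(j16000) = 79.38° − 87.42° = -8.04°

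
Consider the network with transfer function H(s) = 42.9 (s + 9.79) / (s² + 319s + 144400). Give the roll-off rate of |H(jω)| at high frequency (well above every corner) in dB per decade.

-20 dB/decade

With 1 zero and 2 poles, the high-frequency asymptotic slope is 20 × (1 − 2) = -20 dB/decade.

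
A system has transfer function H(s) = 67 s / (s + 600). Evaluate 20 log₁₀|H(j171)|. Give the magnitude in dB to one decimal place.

25.3 dB

|j171| = 171
|j171 + 600| = √(171² + 600²) = 623.9
|H(j171)| = 67 × 171 / 623.9 = 18.364
20 log₁₀(18.364) = 25.28 dB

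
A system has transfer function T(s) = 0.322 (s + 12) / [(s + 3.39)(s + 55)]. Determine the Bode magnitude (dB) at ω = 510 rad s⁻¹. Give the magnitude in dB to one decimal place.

-64.0 dB

|j510 + 12| = √(510² + 12²) = 510.1
|j510 + 3.39| = √(510² + 3.39²) = 510
|j510 + 55| = √(510² + 55²) = 513
|T(j510)| = 0.322 × 510.1 / (510 × 513) = 0.00062789
20 log₁₀(0.00062789) = -64.04 dB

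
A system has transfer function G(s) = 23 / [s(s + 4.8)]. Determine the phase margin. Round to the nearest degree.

Gain crossover: |G(jω)| = 1 at ω ≈ 3.77 rad s⁻¹.
∠G(j3.77) = −90° − arctan(3.77/4.8) ≈ -128.14°
PM = 180° + (-128.14°) = 51.86°

52 deg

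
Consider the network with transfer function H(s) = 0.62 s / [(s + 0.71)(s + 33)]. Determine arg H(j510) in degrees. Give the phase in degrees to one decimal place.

∠(j510) = 90.00°
∠(j510 + 0.71) = arctan(510/0.71) = 89.92°
∠(j510 + 33) = arctan(510/33) = 86.30°
∠H(j510) = 90.00° − (89.92° + 86.30°) = -86.22°

-86.2 deg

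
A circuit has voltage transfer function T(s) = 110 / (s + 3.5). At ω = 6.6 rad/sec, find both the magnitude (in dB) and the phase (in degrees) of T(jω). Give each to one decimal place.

|j6.6 + 3.5| = √(6.6² + 3.5²) = 7.471
|T(j6.6)| = 110 / 7.471 = 14.724
20 log₁₀(14.724) = 23.36 dB
∠(j6.6 + 3.5) = arctan(6.6/3.5) = 62.06°
∠T(j6.6) = −62.06° = -62.06°

|T| = 23.4 dB, ∠T = -62.1°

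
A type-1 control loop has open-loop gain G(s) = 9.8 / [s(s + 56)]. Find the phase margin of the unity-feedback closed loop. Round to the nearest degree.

Gain crossover: |G(jω)| = 1 at ω ≈ 0.175 rad/s.
∠G(j0.175) = −90° − arctan(0.175/56) ≈ -90.18°
PM = 180° + (-90.18°) = 89.82°

90°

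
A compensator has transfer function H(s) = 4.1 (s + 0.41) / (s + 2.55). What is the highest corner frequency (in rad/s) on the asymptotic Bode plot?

2.55 rad/s

Break frequencies occur at each pole and zero magnitude: 0.41 rad/s, 2.55 rad/s.
The highest is 2.55 rad/s.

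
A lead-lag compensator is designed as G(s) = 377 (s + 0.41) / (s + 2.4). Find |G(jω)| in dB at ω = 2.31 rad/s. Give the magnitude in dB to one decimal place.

|j2.31 + 0.41| = √(2.31² + 0.41²) = 2.346
|j2.31 + 2.4| = √(2.31² + 2.4²) = 3.331
|G(j2.31)| = 377 × 2.346 / 3.331 = 265.52
20 log₁₀(265.52) = 48.48 dB

48.5 dB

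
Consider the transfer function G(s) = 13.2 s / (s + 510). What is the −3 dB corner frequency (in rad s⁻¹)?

510 rad s⁻¹

For a single-pole high-pass, the −3 dB point is at the pole: ω = 510 rad s⁻¹.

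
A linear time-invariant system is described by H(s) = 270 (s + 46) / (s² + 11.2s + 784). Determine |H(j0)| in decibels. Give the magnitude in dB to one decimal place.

H(0) = 270 × 46 / 784 = 15.842
20 log₁₀(15.842) = 24.00 dB

24.0 dB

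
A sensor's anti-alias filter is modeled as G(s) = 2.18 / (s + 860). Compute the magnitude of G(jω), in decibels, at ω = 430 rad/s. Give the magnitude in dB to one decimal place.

|j430 + 860| = √(430² + 860²) = 961.5
|G(j430)| = 2.18 / 961.5 = 0.0022673
20 log₁₀(0.0022673) = -52.89 dB

-52.9 dB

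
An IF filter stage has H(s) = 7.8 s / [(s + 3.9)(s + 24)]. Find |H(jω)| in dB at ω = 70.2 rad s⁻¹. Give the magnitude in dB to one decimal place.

-19.6 dB

|j70.2| = 70.2
|j70.2 + 3.9| = √(70.2² + 3.9²) = 70.31
|j70.2 + 24| = √(70.2² + 24²) = 74.19
|H(j70.2)| = 7.8 × 70.2 / (70.31 × 74.19) = 0.10497
20 log₁₀(0.10497) = -19.58 dB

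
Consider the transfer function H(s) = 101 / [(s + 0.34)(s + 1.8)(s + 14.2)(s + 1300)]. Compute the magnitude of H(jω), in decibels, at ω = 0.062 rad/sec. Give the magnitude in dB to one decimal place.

|j0.062 + 0.34| = √(0.062² + 0.34²) = 0.3456
|j0.062 + 1.8| = √(0.062² + 1.8²) = 1.801
|j0.062 + 14.2| = √(0.062² + 14.2²) = 14.2
|j0.062 + 1300| = √(0.062² + 1300²) = 1300
|H(j0.062)| = 101 / (0.3456 × 1.801 × 14.2 × 1300) = 0.0087897
20 log₁₀(0.0087897) = -41.12 dB

-41.1 dB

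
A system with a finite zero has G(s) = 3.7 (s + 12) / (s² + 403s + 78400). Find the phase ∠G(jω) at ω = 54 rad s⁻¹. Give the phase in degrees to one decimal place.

61.4°

∠(j54 + 12) = arctan(54/12) = 77.47°
∠[(j54)² + 403(j54) + 78400] = ∠[75484 + j21762] = 16.08°
∠G(j54) = 77.47° − 16.08° = 61.39°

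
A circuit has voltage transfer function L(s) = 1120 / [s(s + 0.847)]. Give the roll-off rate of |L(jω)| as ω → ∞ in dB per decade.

With 0 zeros and 2 poles, the high-frequency asymptotic slope is 20 × (0 − 2) = -40 dB/decade.

-40 dB/decade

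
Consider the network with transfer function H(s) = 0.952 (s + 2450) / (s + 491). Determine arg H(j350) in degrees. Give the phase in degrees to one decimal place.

∠(j350 + 2450) = arctan(350/2450) = 8.13°
∠(j350 + 491) = arctan(350/491) = 35.48°
∠H(j350) = 8.13° − 35.48° = -27.35°

-27.4°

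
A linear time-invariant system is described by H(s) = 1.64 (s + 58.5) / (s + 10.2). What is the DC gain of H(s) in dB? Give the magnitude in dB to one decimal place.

H(0) = 1.64 × 58.5 / 10.2 = 9.4059
20 log₁₀(9.4059) = 19.47 dB

19.5 dB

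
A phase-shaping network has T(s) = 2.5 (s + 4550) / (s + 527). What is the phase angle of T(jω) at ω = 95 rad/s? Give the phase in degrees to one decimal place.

-9.0°

∠(j95 + 4550) = arctan(95/4550) = 1.20°
∠(j95 + 527) = arctan(95/527) = 10.22°
∠T(j95) = 1.20° − 10.22° = -9.02°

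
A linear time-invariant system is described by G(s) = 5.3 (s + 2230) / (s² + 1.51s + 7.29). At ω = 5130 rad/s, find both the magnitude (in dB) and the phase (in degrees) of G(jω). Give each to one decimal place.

|G| = -59.0 dB, ∠G = -113.5 deg

|j5130 + 2230| = √(5130² + 2230²) = 5594
|(j5130)² + 1.51(j5130) + 7.29| = |-2.6317e+07 + j7746.3| = 2.632e+07
|G(j5130)| = 5.3 × 5594 / 2.632e+07 = 0.0011265
20 log₁₀(0.0011265) = -58.97 dB
∠(j5130 + 2230) = arctan(5130/2230) = 66.51°
∠[(j5130)² + 1.51(j5130) + 7.29] = ∠[-2.6317e+07 + j7746.3] = 179.98°
∠G(j5130) = 66.51° − 179.98° = -113.48°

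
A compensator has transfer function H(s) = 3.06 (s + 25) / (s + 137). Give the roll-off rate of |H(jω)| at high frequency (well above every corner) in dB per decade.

With 1 zero and 1 pole, the high-frequency asymptotic slope is 20 × (1 − 1) = 0 dB/decade.

0 dB/decade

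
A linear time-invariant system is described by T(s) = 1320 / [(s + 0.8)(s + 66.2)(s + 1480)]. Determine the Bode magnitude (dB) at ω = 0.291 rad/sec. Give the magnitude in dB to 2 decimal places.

|j0.291 + 0.8| = √(0.291² + 0.8²) = 0.8513
|j0.291 + 66.2| = √(0.291² + 66.2²) = 66.2
|j0.291 + 1480| = √(0.291² + 1480²) = 1480
|T(j0.291)| = 1320 / (0.8513 × 66.2 × 1480) = 0.015826
20 log₁₀(0.015826) = -36.012 dB

-36.01 dB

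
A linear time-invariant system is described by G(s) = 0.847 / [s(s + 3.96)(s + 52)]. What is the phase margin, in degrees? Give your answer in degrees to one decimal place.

Gain crossover: |G(jω)| = 1 at ω ≈ 0.00411 rad/sec.
∠G(j0.00411) = −90° − arctan(0.00411/3.96) − arctan(0.00411/52) ≈ -90.06°
PM = 180° + (-90.06°) = 89.94°

89.9°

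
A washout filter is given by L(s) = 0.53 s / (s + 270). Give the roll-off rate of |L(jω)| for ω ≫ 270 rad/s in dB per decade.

With 1 zero and 1 pole, the high-frequency asymptotic slope is 20 × (1 − 1) = 0 dB/decade.

0 dB/decade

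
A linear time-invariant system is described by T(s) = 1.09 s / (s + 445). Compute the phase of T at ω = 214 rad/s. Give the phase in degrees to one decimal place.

64.3°

∠(j214) = 90.00°
∠(j214 + 445) = arctan(214/445) = 25.68°
∠T(j214) = 90.00° − 25.68° = 64.32°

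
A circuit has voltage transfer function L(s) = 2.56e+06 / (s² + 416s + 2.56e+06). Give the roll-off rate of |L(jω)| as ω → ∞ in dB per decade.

-40 dB/decade

With 0 zeros and 2 poles, the high-frequency asymptotic slope is 20 × (0 − 2) = -40 dB/decade.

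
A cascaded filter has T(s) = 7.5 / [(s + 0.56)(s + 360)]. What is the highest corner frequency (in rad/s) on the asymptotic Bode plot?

360 rad/s

Break frequencies occur at each pole and zero magnitude: 0.56 rad/s, 360 rad/s.
The highest is 360 rad/s.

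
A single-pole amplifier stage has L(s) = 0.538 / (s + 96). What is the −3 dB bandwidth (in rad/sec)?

For a single-pole low-pass, the −3 dB point is at the pole: ω = 96 rad/sec.

96 rad/sec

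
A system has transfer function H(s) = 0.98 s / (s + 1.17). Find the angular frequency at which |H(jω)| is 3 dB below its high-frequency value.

1.17 rad/s

For a single-pole high-pass, the −3 dB point is at the pole: ω = 1.17 rad/s.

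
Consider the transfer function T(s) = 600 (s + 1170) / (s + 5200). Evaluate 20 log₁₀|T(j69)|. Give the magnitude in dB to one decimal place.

42.6 dB

|j69 + 1170| = √(69² + 1170²) = 1172
|j69 + 5200| = √(69² + 5200²) = 5200
|T(j69)| = 600 × 1172 / 5200 = 135.22
20 log₁₀(135.22) = 42.62 dB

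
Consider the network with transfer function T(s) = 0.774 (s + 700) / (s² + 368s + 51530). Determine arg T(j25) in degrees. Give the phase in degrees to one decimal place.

∠(j25 + 700) = arctan(25/700) = 2.05°
∠[(j25)² + 368(j25) + 51530] = ∠[50905 + j9200] = 10.24°
∠T(j25) = 2.05° − 10.24° = -8.20°

-8.2°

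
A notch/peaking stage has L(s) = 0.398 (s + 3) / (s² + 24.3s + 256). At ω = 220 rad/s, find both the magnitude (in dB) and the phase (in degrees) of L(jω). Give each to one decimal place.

|L| = -54.9 dB, ∠L = -84.4°

|j220 + 3| = √(220² + 3²) = 220
|(j220)² + 24.3(j220) + 256| = |-48144 + j5346| = 4.844e+04
|L(j220)| = 0.398 × 220 / 4.844e+04 = 0.0018078
20 log₁₀(0.0018078) = -54.86 dB
∠(j220 + 3) = arctan(220/3) = 89.22°
∠[(j220)² + 24.3(j220) + 256] = ∠[-48144 + j5346] = 173.66°
∠L(j220) = 89.22° − 173.66° = -84.44°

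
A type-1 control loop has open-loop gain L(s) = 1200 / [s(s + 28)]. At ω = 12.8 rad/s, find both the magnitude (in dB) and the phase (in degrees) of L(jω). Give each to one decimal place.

|L| = 9.7 dB, ∠L = -114.6°

|j12.8 + 28| = √(12.8² + 28²) = 30.79
|j12.8| = 12.8
|L(j12.8)| = 1200 / (30.79 × 12.8) = 3.0451
20 log₁₀(3.0451) = 9.67 dB
∠(j12.8 + 28) = arctan(12.8/28) = 24.57°
∠(j12.8) = 90.00°
∠L(j12.8) = − (24.57° + 90.00°) = -114.57°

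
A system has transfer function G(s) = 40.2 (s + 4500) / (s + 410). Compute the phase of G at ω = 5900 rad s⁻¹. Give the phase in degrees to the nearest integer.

∠(j5900 + 4500) = arctan(5900/4500) = 52.67°
∠(j5900 + 410) = arctan(5900/410) = 86.02°
∠G(j5900) = 52.67° − 86.02° = -33.36°

-33°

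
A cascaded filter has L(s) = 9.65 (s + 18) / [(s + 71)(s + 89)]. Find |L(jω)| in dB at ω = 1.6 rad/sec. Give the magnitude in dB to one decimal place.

-31.2 dB

|j1.6 + 18| = √(1.6² + 18²) = 18.07
|j1.6 + 71| = √(1.6² + 71²) = 71.02
|j1.6 + 89| = √(1.6² + 89²) = 89.01
|L(j1.6)| = 9.65 × 18.07 / (71.02 × 89.01) = 0.027585
20 log₁₀(0.027585) = -31.19 dB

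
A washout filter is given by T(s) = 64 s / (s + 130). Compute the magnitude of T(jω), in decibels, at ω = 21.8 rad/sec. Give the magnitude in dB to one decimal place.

|j21.8| = 21.8
|j21.8 + 130| = √(21.8² + 130²) = 131.8
|T(j21.8)| = 64 × 21.8 / 131.8 = 10.585
20 log₁₀(10.585) = 20.49 dB

20.5 dB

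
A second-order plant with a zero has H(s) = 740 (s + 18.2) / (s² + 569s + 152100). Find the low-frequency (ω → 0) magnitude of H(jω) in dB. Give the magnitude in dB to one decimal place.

-21.1 dB

H(0) = 740 × 18.2 / 152100 = 0.088547
20 log₁₀(0.088547) = -21.06 dB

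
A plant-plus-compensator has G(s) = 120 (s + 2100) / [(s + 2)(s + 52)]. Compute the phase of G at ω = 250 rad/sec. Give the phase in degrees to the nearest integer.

-161 deg

∠(j250 + 2100) = arctan(250/2100) = 6.79°
∠(j250 + 2) = arctan(250/2) = 89.54°
∠(j250 + 52) = arctan(250/52) = 78.25°
∠G(j250) = 6.79° − (89.54° + 78.25°) = -161.00°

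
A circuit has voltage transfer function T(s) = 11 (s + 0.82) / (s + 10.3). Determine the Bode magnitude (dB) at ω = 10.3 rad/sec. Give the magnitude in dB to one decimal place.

|j10.3 + 0.82| = √(10.3² + 0.82²) = 10.33
|j10.3 + 10.3| = √(10.3² + 10.3²) = 14.57
|T(j10.3)| = 11 × 10.33 / 14.57 = 7.8028
20 log₁₀(7.8028) = 17.84 dB

17.8 dB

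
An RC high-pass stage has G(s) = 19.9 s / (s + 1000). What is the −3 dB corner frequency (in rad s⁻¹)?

For a single-pole high-pass, the −3 dB point is at the pole: ω = 1000 rad s⁻¹.

1000 rad s⁻¹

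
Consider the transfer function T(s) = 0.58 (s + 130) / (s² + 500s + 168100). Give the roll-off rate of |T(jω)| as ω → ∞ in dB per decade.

With 1 zero and 2 poles, the high-frequency asymptotic slope is 20 × (1 − 2) = -20 dB/decade.

-20 dB/decade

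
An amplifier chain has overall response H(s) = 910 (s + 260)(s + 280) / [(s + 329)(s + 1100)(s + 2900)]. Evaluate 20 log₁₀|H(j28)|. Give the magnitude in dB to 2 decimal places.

-23.94 dB

|j28 + 260| = √(28² + 260²) = 261.5
|j28 + 280| = √(28² + 280²) = 281.4
|j28 + 329| = √(28² + 329²) = 330.2
|j28 + 1100| = √(28² + 1100²) = 1100
|j28 + 2900| = √(28² + 2900²) = 2900
|H(j28)| = 910 × 261.5 × 281.4 / (330.2 × 1100 × 2900) = 0.063551
20 log₁₀(0.063551) = -23.938 dB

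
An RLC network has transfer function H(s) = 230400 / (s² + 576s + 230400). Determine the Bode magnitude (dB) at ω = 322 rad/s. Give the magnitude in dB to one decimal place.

0.2 dB

|(j322)² + 576(j322) + 230400| = |1.2672e+05 + j1.8547e+05| = 2.246e+05
|H(j322)| = 230400 / 2.246e+05 = 1.0257
20 log₁₀(1.0257) = 0.22 dB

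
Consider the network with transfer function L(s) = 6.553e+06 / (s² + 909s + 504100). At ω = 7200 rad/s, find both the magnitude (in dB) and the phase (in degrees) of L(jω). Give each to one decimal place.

|L| = -17.9 dB, ∠L = -172.7°

|(j7200)² + 909(j7200) + 504100| = |-5.1336e+07 + j6.5448e+06| = 5.175e+07
|L(j7200)| = 6.553e+06 / 5.175e+07 = 0.12662
20 log₁₀(0.12662) = -17.95 dB
∠[(j7200)² + 909(j7200) + 504100] = ∠[-5.1336e+07 + j6.5448e+06] = 172.73°
∠L(j7200) = −172.73° = -172.73°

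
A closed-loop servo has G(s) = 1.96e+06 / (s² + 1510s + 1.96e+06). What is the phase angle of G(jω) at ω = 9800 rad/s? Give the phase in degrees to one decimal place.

∠[(j9800)² + 1510(j9800) + 1.96e+06] = ∠[-9.408e+07 + j1.4798e+07] = 171.06°
∠G(j9800) = −171.06° = -171.06°

-171.1°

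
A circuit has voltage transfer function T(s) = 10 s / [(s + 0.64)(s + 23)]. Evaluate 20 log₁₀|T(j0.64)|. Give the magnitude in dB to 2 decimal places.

|j0.64| = 0.64
|j0.64 + 0.64| = √(0.64² + 0.64²) = 0.9051
|j0.64 + 23| = √(0.64² + 23²) = 23.01
|T(j0.64)| = 10 × 0.64 / (0.9051 × 23.01) = 0.30732
20 log₁₀(0.30732) = -10.248 dB

-10.25 dB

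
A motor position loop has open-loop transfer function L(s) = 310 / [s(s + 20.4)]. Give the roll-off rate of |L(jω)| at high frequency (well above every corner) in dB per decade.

-40 dB/decade

With 0 zeros and 2 poles, the high-frequency asymptotic slope is 20 × (0 − 2) = -40 dB/decade.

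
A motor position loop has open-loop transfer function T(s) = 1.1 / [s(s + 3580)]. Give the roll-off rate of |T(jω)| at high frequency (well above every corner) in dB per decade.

-40 dB/decade

With 0 zeros and 2 poles, the high-frequency asymptotic slope is 20 × (0 − 2) = -40 dB/decade.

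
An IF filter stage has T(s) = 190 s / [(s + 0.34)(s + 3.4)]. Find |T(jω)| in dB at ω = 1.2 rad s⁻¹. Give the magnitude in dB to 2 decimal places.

34.10 dB

|j1.2| = 1.2
|j1.2 + 0.34| = √(1.2² + 0.34²) = 1.247
|j1.2 + 3.4| = √(1.2² + 3.4²) = 3.606
|T(j1.2)| = 190 × 1.2 / (1.247 × 3.606) = 50.701
20 log₁₀(50.701) = 34.100 dB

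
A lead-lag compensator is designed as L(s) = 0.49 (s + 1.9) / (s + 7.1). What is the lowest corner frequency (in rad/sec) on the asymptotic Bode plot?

Break frequencies occur at each pole and zero magnitude: 1.9 rad/sec, 7.1 rad/sec.
The lowest is 1.9 rad/sec.

1.9 rad/sec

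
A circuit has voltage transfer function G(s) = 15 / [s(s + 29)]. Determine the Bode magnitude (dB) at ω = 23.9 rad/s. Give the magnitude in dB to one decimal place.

-35.5 dB

|j23.9 + 29| = √(23.9² + 29²) = 37.58
|j23.9| = 23.9
|G(j23.9)| = 15 / (37.58 × 23.9) = 0.016701
20 log₁₀(0.016701) = -35.55 dB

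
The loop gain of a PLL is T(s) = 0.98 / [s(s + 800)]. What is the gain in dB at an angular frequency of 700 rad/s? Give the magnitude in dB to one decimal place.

|j700 + 800| = √(700² + 800²) = 1063
|j700| = 700
|T(j700)| = 0.98 / (1063 × 700) = 1.317e-06
20 log₁₀(1.317e-06) = -117.61 dB

-117.6 dB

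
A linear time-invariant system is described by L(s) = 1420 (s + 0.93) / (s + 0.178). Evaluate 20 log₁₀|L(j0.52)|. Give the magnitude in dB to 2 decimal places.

68.80 dB

|j0.52 + 0.93| = √(0.52² + 0.93²) = 1.066
|j0.52 + 0.178| = √(0.52² + 0.178²) = 0.5496
|L(j0.52)| = 1420 × 1.066 / 0.5496 = 2752.8
20 log₁₀(2752.8) = 68.796 dB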